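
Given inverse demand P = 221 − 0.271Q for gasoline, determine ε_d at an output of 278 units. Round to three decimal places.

-1.933

At Q = 278, P = 221 − 0.271(278) = 145.66.
dP/dQ = −0.271, so dQ/dP = 1/(−0.271) = -3.690.
ε = (dQ/dP)(P/Q) = (-3.690)(145.66/278).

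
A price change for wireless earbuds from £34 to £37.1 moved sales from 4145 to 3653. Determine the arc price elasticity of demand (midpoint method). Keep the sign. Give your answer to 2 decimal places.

-1.45

ΔQ = 3653 − 4145 = -492; ΔP = 37.1 − 34 = 3.1.
Midpoints: P̄ = 35.55, Q̄ = 3899.0.
ε = (ΔQ/ΔP)(P̄/Q̄) = (-492/3.1)(35.55/3899.0).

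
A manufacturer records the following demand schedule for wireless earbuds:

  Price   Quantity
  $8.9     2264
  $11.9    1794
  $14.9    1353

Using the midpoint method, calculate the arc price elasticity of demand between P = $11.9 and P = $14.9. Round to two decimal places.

-1.25

At P = 11.9, Q = 1794; at P = 14.9, Q = 1353.
ΔQ = -441, ΔP = 3.0. Midpoints: P̄ = 13.40, Q̄ = 1573.5.
ε = (ΔQ/ΔP)(P̄/Q̄) = (-441/3.0)(13.40/1573.5).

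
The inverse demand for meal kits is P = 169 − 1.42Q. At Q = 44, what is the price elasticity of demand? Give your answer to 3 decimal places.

-1.705

At Q = 44, P = 169 − 1.42(44) = 106.52.
dP/dQ = −1.42, so dQ/dP = 1/(−1.42) = -0.704.
ε = (dQ/dP)(P/Q) = (-0.704)(106.52/44).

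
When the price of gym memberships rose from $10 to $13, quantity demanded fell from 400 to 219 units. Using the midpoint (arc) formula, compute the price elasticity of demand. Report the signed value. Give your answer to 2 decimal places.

ΔQ = 219 − 400 = -181; ΔP = 13 − 10 = 3.
Midpoints: P̄ = 11.50, Q̄ = 309.5.
ε = (ΔQ/ΔP)(P̄/Q̄) = (-181/3)(11.50/309.5).

-2.24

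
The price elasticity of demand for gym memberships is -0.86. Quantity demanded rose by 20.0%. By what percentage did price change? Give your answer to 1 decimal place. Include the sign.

%ΔP ≈ %ΔQ / ε = (20.0%)/(-0.86) = -23.26%.

-23.3%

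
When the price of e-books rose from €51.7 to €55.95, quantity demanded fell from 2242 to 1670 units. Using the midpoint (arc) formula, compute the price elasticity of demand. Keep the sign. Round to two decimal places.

-3.70

ΔQ = 1670 − 2242 = -572; ΔP = 55.95 − 51.7 = 4.25.
Midpoints: P̄ = 53.83, Q̄ = 1956.0.
ε = (ΔQ/ΔP)(P̄/Q̄) = (-572/4.25)(53.83/1956.0).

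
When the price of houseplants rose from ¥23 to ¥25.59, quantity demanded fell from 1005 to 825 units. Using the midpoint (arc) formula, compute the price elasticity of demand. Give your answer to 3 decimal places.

ΔQ = 825 − 1005 = -180; ΔP = 25.59 − 23 = 2.59.
Midpoints: P̄ = 24.30, Q̄ = 915.0.
ε = (ΔQ/ΔP)(P̄/Q̄) = (-180/2.59)(24.30/915.0).

-1.845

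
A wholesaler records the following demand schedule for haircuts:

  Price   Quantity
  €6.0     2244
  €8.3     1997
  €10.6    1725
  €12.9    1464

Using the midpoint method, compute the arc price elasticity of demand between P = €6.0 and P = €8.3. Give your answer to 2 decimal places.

At P = 6.0, Q = 2244; at P = 8.3, Q = 1997.
ΔQ = -247, ΔP = 2.3. Midpoints: P̄ = 7.15, Q̄ = 2120.5.
ε = (ΔQ/ΔP)(P̄/Q̄) = (-247/2.3)(7.15/2120.5).

-0.36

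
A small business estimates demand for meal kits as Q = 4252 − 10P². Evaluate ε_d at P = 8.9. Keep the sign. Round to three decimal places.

At P = 8.9, Q = 3459.900.
dQ/dP = −20P = -178.
ε = (dQ/dP)(P/Q) = (-178)(8.9/3459.900).

-0.458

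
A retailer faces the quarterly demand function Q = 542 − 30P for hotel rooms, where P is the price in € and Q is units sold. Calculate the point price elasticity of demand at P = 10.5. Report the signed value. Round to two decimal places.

-1.39

At P = 10.5, Q = 227.
dQ/dP = −30.
ε = (dQ/dP)(P/Q) = (-30)(10.5/227).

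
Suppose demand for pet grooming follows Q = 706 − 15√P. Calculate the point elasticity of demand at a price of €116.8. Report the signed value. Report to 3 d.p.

At P = 116.8, Q = 543.889.
dQ/dP = −15/(2√P) = -0.694.
ε = (dQ/dP)(P/Q) = (-0.694)(116.8/543.889).
|ε| < 1, so demand is inelastic at this price.

-0.149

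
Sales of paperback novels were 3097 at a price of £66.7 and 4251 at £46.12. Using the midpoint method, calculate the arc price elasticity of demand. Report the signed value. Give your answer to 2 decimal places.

-0.86

ΔQ = 4251 − 3097 = 1154; ΔP = 46.12 − 66.7 = -20.58.
Midpoints: P̄ = 56.41, Q̄ = 3674.0.
ε = (ΔQ/ΔP)(P̄/Q̄) = (1154/-20.58)(56.41/3674.0).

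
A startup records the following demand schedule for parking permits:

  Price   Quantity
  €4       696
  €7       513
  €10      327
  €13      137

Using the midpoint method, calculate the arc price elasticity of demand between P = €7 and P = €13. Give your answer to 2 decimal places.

At P = 7, Q = 513; at P = 13, Q = 137.
ΔQ = -376, ΔP = 6. Midpoints: P̄ = 10.00, Q̄ = 325.0.
ε = (ΔQ/ΔP)(P̄/Q̄) = (-376/6)(10.00/325.0).

-1.93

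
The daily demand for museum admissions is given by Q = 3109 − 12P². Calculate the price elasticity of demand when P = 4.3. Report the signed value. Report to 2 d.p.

-0.15

At P = 4.3, Q = 2887.120.
dQ/dP = −24P = -103.200.
ε = (dQ/dP)(P/Q) = (-103.200)(4.3/2887.120).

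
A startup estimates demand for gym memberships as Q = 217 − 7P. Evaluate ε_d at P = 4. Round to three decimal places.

-0.148

At P = 4, Q = 189.
dQ/dP = −7.
ε = (dQ/dP)(P/Q) = (-7)(4/189).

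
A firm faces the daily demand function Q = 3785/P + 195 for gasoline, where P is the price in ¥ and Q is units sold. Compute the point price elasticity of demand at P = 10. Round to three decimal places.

At P = 10, Q = 573.500.
dQ/dP = −3785/P² = -37.850.
ε = (dQ/dP)(P/Q) = (-37.850)(10/573.500).

-0.660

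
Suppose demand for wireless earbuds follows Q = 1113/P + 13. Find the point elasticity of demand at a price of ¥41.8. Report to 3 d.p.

At P = 41.8, Q = 39.627.
dQ/dP = −1113/P² = -0.637.
ε = (dQ/dP)(P/Q) = (-0.637)(41.8/39.627).

-0.672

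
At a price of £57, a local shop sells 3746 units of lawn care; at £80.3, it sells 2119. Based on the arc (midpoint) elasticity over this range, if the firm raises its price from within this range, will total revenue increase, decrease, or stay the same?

Arc ε = (-1627/23.3)(68.65/2932.5) ≈ -1.635.
|ε| = 1.63 > 1, so demand is elastic. A price rise therefore reduces total revenue.

decrease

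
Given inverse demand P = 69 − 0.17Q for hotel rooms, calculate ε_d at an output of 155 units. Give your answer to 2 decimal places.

-1.62

At Q = 155, P = 69 − 0.17(155) = 42.65.
dP/dQ = −0.17, so dQ/dP = 1/(−0.17) = -5.882.
ε = (dQ/dP)(P/Q) = (-5.882)(42.65/155).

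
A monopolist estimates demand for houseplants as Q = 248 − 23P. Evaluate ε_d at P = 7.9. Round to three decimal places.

-2.741

At P = 7.9, Q = 66.300.
dQ/dP = −23.
ε = (dQ/dP)(P/Q) = (-23)(7.9/66.300).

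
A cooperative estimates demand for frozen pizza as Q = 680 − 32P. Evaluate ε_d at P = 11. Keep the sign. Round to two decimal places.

At P = 11, Q = 328.
dQ/dP = −32.
ε = (dQ/dP)(P/Q) = (-32)(11/328).

-1.07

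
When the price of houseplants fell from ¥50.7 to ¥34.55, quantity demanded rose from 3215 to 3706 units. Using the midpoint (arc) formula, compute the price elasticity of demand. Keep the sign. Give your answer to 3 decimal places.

-0.374

ΔQ = 3706 − 3215 = 491; ΔP = 34.55 − 50.7 = -16.15.
Midpoints: P̄ = 42.62, Q̄ = 3460.5.
ε = (ΔQ/ΔP)(P̄/Q̄) = (491/-16.15)(42.62/3460.5).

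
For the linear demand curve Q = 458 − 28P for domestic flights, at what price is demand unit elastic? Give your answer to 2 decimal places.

For linear demand Q = a − bP, ε = −bP/(a − bP). |ε| = 1 when bP = a − bP, i.e. P = a/(2b).
P = 458/(2·28) = 458/56 = 8.1786.

8.18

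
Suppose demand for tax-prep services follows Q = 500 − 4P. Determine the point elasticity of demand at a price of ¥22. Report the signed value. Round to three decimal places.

-0.214

At P = 22, Q = 412.
dQ/dP = −4.
ε = (dQ/dP)(P/Q) = (-4)(22/412).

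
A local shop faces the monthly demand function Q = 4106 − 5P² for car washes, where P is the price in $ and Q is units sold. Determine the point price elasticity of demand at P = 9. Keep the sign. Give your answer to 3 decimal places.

At P = 9, Q = 3701.
dQ/dP = −10P = -90.
ε = (dQ/dP)(P/Q) = (-90)(9/3701).
|ε| < 1, so demand is inelastic at this price.

-0.219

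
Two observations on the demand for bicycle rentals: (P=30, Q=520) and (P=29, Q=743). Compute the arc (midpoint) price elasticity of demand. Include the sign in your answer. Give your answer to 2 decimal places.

ΔQ = 743 − 520 = 223; ΔP = 29 − 30 = -1.
Midpoints: P̄ = 29.50, Q̄ = 631.5.
ε = (ΔQ/ΔP)(P̄/Q̄) = (223/-1)(29.50/631.5).

-10.42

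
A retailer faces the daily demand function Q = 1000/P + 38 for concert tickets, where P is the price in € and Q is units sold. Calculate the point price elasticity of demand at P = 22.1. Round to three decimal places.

At P = 22.1, Q = 83.249.
dQ/dP = −1000/P² = -2.047.
ε = (dQ/dP)(P/Q) = (-2.047)(22.1/83.249).
|ε| < 1, so demand is inelastic at this price.

-0.544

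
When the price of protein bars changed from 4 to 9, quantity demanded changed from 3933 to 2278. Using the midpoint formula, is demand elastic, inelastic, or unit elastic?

inelastic

Arc ε ≈ -0.693.
|ε| = 0.69 < 1.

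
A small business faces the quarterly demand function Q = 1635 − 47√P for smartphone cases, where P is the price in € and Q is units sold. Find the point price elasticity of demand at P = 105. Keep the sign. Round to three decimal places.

-0.209

At P = 105, Q = 1153.393.
dQ/dP = −47/(2√P) = -2.293.
ε = (dQ/dP)(P/Q) = (-2.293)(105/1153.393).
|ε| < 1, so demand is inelastic at this price.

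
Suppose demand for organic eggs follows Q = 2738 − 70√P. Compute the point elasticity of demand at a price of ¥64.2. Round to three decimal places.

At P = 64.2, Q = 2177.126.
dQ/dP = −70/(2√P) = -4.368.
ε = (dQ/dP)(P/Q) = (-4.368)(64.2/2177.126).

-0.129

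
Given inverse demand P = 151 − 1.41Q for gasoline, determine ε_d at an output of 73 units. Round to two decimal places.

At Q = 73, P = 151 − 1.41(73) = 48.07.
dP/dQ = −1.41, so dQ/dP = 1/(−1.41) = -0.709.
ε = (dQ/dP)(P/Q) = (-0.709)(48.07/73).

-0.47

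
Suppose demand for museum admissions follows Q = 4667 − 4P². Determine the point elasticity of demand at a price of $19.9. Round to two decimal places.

-1.03

At P = 19.9, Q = 3082.960.
dQ/dP = −8P = -159.200.
ε = (dQ/dP)(P/Q) = (-159.200)(19.9/3082.960).
|ε| > 1, so demand is elastic at this price.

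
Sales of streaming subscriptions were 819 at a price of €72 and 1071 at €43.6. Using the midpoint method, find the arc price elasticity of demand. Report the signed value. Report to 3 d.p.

-0.543

ΔQ = 1071 − 819 = 252; ΔP = 43.6 − 72 = -28.4.
Midpoints: P̄ = 57.80, Q̄ = 945.0.
ε = (ΔQ/ΔP)(P̄/Q̄) = (252/-28.4)(57.80/945.0).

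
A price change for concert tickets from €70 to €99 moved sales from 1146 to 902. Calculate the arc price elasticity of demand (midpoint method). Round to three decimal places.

ΔQ = 902 − 1146 = -244; ΔP = 99 − 70 = 29.
Midpoints: P̄ = 84.50, Q̄ = 1024.0.
ε = (ΔQ/ΔP)(P̄/Q̄) = (-244/29)(84.50/1024.0).

-0.694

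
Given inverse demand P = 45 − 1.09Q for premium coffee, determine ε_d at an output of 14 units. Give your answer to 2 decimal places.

At Q = 14, P = 45 − 1.09(14) = 29.74.
dP/dQ = −1.09, so dQ/dP = 1/(−1.09) = -0.917.
ε = (dQ/dP)(P/Q) = (-0.917)(29.74/14).

-1.95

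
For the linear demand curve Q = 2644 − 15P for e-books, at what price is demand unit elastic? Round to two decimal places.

88.13

For linear demand Q = a − bP, ε = −bP/(a − bP). |ε| = 1 when bP = a − bP, i.e. P = a/(2b).
P = 2644/(2·15) = 2644/30 = 88.1333.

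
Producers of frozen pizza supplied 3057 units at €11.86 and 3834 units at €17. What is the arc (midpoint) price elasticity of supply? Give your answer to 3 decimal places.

ΔQ = 3834 − 3057 = 777; ΔP = 17 − 11.86 = 5.14.
Midpoints: P̄ = 14.43, Q̄ = 3445.5.
ε_s = (ΔQ/ΔP)(P̄/Q̄) = (777/5.14)(14.43/3445.5).

0.633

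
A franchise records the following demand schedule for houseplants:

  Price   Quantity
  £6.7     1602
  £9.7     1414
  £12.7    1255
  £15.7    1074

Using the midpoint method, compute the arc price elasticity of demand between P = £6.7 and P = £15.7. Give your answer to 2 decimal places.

-0.49

At P = 6.7, Q = 1602; at P = 15.7, Q = 1074.
ΔQ = -528, ΔP = 9.0. Midpoints: P̄ = 11.20, Q̄ = 1338.0.
ε = (ΔQ/ΔP)(P̄/Q̄) = (-528/9.0)(11.20/1338.0).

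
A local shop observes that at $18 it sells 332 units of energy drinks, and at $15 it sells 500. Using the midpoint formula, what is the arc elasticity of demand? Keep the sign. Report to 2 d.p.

ΔQ = 500 − 332 = 168; ΔP = 15 − 18 = -3.
Midpoints: P̄ = 16.50, Q̄ = 416.0.
ε = (ΔQ/ΔP)(P̄/Q̄) = (168/-3)(16.50/416.0).

-2.22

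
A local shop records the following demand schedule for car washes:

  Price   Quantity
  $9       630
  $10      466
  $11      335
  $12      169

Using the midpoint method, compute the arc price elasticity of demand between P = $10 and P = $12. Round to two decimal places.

-5.14

At P = 10, Q = 466; at P = 12, Q = 169.
ΔQ = -297, ΔP = 2. Midpoints: P̄ = 11.00, Q̄ = 317.5.
ε = (ΔQ/ΔP)(P̄/Q̄) = (-297/2)(11.00/317.5).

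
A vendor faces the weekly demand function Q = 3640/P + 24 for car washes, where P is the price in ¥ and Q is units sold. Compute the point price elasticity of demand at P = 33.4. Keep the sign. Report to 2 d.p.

-0.82

At P = 33.4, Q = 132.982.
dQ/dP = −3640/P² = -3.263.
ε = (dQ/dP)(P/Q) = (-3.263)(33.4/132.982).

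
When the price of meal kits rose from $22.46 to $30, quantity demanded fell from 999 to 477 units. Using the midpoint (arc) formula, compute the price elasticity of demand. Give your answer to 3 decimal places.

ΔQ = 477 − 999 = -522; ΔP = 30 − 22.46 = 7.54.
Midpoints: P̄ = 26.23, Q̄ = 738.0.
ε = (ΔQ/ΔP)(P̄/Q̄) = (-522/7.54)(26.23/738.0).

-2.461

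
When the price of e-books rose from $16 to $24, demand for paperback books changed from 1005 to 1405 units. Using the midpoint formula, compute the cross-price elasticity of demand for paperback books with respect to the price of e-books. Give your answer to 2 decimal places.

ΔQ_x = 1405 − 1005 = 400; ΔP_y = 24 − 16 = 8.
Midpoints: P̄_y = 20.00, Q̄_x = 1205.0.
ε_xy = (ΔQ_x/ΔP_y)(P̄_y/Q̄_x) = (400/8)(20.00/1205.0).

0.83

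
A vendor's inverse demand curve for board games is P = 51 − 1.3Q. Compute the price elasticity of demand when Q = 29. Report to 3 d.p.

-0.353

At Q = 29, P = 51 − 1.3(29) = 13.30.
dP/dQ = −1.3, so dQ/dP = 1/(−1.3) = -0.769.
ε = (dQ/dP)(P/Q) = (-0.769)(13.30/29).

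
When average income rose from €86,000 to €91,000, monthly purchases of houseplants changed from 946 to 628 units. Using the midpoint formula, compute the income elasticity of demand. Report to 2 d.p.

-7.15

ΔQ = -318, ΔI = 5000. Midpoints: Ī = 88,500, Q̄ = 787.0.
ε_I = (ΔQ/ΔI)(Ī/Q̄) = (-318/5000)(88500/787.0).
ε_I < 0, so the good is inferior.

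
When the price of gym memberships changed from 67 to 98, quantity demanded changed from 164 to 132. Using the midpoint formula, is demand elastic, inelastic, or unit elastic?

Arc ε ≈ -0.575.
|ε| = 0.58 < 1.

inelastic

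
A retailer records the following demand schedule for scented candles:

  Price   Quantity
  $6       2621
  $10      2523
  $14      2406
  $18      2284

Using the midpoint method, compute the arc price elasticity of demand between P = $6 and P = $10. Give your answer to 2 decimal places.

At P = 6, Q = 2621; at P = 10, Q = 2523.
ΔQ = -98, ΔP = 4. Midpoints: P̄ = 8.00, Q̄ = 2572.0.
ε = (ΔQ/ΔP)(P̄/Q̄) = (-98/4)(8.00/2572.0).

-0.08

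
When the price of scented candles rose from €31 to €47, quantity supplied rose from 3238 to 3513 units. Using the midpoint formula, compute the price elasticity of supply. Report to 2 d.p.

0.20

ΔQ = 3513 − 3238 = 275; ΔP = 47 − 31 = 16.
Midpoints: P̄ = 39.00, Q̄ = 3375.5.
ε_s = (ΔQ/ΔP)(P̄/Q̄) = (275/16)(39.00/3375.5).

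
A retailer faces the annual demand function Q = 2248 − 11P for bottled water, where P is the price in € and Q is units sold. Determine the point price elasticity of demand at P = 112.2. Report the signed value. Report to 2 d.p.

At P = 112.2, Q = 1013.800.
dQ/dP = −11.
ε = (dQ/dP)(P/Q) = (-11)(112.2/1013.800).

-1.22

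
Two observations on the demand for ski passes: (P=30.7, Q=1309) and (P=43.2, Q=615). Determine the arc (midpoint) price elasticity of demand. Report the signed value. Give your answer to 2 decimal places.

-2.13

ΔQ = 615 − 1309 = -694; ΔP = 43.2 − 30.7 = 12.5.
Midpoints: P̄ = 36.95, Q̄ = 962.0.
ε = (ΔQ/ΔP)(P̄/Q̄) = (-694/12.5)(36.95/962.0).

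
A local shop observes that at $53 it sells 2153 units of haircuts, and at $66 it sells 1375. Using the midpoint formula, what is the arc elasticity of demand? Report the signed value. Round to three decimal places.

ΔQ = 1375 − 2153 = -778; ΔP = 66 − 53 = 13.
Midpoints: P̄ = 59.50, Q̄ = 1764.0.
ε = (ΔQ/ΔP)(P̄/Q̄) = (-778/13)(59.50/1764.0).

-2.019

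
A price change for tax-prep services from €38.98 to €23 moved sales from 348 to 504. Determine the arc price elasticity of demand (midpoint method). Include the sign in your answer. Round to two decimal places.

ΔQ = 504 − 348 = 156; ΔP = 23 − 38.98 = -15.98.
Midpoints: P̄ = 30.99, Q̄ = 426.0.
ε = (ΔQ/ΔP)(P̄/Q̄) = (156/-15.98)(30.99/426.0).

-0.71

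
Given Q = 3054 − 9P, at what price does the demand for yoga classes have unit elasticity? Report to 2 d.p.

169.67

For linear demand Q = a − bP, ε = −bP/(a − bP). |ε| = 1 when bP = a − bP, i.e. P = a/(2b).
P = 3054/(2·9) = 3054/18 = 169.6667.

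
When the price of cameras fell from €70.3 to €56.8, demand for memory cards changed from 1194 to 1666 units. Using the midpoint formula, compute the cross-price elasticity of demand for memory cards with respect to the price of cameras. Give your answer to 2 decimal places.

ΔQ_x = 1666 − 1194 = 472; ΔP_y = 56.8 − 70.3 = -13.5.
Midpoints: P̄_y = 63.55, Q̄_x = 1430.0.
ε_xy = (ΔQ_x/ΔP_y)(P̄_y/Q̄_x) = (472/-13.5)(63.55/1430.0).
ε_xy < 0, so the goods are complements.

-1.55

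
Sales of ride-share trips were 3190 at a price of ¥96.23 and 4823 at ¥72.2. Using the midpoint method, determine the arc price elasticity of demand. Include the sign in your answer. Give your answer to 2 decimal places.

ΔQ = 4823 − 3190 = 1633; ΔP = 72.2 − 96.23 = -24.03.
Midpoints: P̄ = 84.22, Q̄ = 4006.5.
ε = (ΔQ/ΔP)(P̄/Q̄) = (1633/-24.03)(84.22/4006.5).

-1.43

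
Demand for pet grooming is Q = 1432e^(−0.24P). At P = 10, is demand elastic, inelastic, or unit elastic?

elastic

Q = 129.908, dQ/dP = -31.178.
ε = (dQ/dP)(P/Q) ≈ -2.400.
|ε| = 2.40 > 1.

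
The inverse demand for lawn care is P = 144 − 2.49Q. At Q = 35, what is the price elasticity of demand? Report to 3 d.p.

-0.652

At Q = 35, P = 144 − 2.49(35) = 56.85.
dP/dQ = −2.49, so dQ/dP = 1/(−2.49) = -0.402.
ε = (dQ/dP)(P/Q) = (-0.402)(56.85/35).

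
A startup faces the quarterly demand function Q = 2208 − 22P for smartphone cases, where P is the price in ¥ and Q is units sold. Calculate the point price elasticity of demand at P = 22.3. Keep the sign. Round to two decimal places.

At P = 22.3, Q = 1717.400.
dQ/dP = −22.
ε = (dQ/dP)(P/Q) = (-22)(22.3/1717.400).
|ε| < 1, so demand is inelastic at this price.

-0.29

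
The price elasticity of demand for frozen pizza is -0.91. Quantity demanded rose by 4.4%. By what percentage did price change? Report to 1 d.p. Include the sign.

%ΔP ≈ %ΔQ / ε = (4.4%)/(-0.91) = -4.84%.

-4.8%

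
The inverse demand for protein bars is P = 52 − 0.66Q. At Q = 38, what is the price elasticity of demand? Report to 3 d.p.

-1.073

At Q = 38, P = 52 − 0.66(38) = 26.92.
dP/dQ = −0.66, so dQ/dP = 1/(−0.66) = -1.515.
ε = (dQ/dP)(P/Q) = (-1.515)(26.92/38).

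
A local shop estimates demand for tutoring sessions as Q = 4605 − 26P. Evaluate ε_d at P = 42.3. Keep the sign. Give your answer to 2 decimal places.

-0.31

At P = 42.3, Q = 3505.200.
dQ/dP = −26.
ε = (dQ/dP)(P/Q) = (-26)(42.3/3505.200).
|ε| < 1, so demand is inelastic at this price.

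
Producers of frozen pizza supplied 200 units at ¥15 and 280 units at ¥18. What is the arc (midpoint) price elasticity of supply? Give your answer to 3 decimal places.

ΔQ = 280 − 200 = 80; ΔP = 18 − 15 = 3.
Midpoints: P̄ = 16.50, Q̄ = 240.0.
ε_s = (ΔQ/ΔP)(P̄/Q̄) = (80/3)(16.50/240.0).

1.833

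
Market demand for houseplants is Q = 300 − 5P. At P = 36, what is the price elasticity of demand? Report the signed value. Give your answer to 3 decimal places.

At P = 36, Q = 120.
dQ/dP = −5.
ε = (dQ/dP)(P/Q) = (-5)(36/120).

-1.500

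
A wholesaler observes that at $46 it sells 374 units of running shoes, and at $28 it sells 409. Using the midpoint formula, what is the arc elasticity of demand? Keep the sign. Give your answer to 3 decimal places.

-0.184

ΔQ = 409 − 374 = 35; ΔP = 28 − 46 = -18.
Midpoints: P̄ = 37.00, Q̄ = 391.5.
ε = (ΔQ/ΔP)(P̄/Q̄) = (35/-18)(37.00/391.5).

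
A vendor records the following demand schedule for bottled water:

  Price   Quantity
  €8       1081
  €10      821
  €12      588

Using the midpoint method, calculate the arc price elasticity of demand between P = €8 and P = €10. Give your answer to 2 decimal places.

At P = 8, Q = 1081; at P = 10, Q = 821.
ΔQ = -260, ΔP = 2. Midpoints: P̄ = 9.00, Q̄ = 951.0.
ε = (ΔQ/ΔP)(P̄/Q̄) = (-260/2)(9.00/951.0).

-1.23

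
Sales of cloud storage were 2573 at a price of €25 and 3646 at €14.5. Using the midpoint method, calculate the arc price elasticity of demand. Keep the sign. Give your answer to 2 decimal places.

-0.65

ΔQ = 3646 − 2573 = 1073; ΔP = 14.5 − 25 = -10.5.
Midpoints: P̄ = 19.75, Q̄ = 3109.5.
ε = (ΔQ/ΔP)(P̄/Q̄) = (1073/-10.5)(19.75/3109.5).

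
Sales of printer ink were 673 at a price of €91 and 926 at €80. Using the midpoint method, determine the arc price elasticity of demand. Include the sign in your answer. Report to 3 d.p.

-2.460

ΔQ = 926 − 673 = 253; ΔP = 80 − 91 = -11.
Midpoints: P̄ = 85.50, Q̄ = 799.5.
ε = (ΔQ/ΔP)(P̄/Q̄) = (253/-11)(85.50/799.5).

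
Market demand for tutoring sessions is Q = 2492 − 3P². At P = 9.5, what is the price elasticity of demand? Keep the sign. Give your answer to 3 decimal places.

-0.244

At P = 9.5, Q = 2221.250.
dQ/dP = −6P = -57.
ε = (dQ/dP)(P/Q) = (-57)(9.5/2221.250).
|ε| < 1, so demand is inelastic at this price.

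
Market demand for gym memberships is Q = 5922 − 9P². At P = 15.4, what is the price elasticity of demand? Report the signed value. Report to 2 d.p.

-1.13

At P = 15.4, Q = 3787.560.
dQ/dP = −18P = -277.200.
ε = (dQ/dP)(P/Q) = (-277.200)(15.4/3787.560).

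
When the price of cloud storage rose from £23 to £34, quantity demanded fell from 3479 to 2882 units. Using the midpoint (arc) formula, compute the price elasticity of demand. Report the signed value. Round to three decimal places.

ΔQ = 2882 − 3479 = -597; ΔP = 34 − 23 = 11.
Midpoints: P̄ = 28.50, Q̄ = 3180.5.
ε = (ΔQ/ΔP)(P̄/Q̄) = (-597/11)(28.50/3180.5).

-0.486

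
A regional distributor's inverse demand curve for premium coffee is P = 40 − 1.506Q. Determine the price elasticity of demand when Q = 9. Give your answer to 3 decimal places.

-1.951

At Q = 9, P = 40 − 1.506(9) = 26.45.
dP/dQ = −1.506, so dQ/dP = 1/(−1.506) = -0.664.
ε = (dQ/dP)(P/Q) = (-0.664)(26.45/9).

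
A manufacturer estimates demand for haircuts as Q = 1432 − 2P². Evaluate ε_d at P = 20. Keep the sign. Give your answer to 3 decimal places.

-2.532

At P = 20, Q = 632.
dQ/dP = −4P = -80.
ε = (dQ/dP)(P/Q) = (-80)(20/632).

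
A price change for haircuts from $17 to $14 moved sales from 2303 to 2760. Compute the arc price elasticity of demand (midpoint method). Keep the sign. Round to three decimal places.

ΔQ = 2760 − 2303 = 457; ΔP = 14 − 17 = -3.
Midpoints: P̄ = 15.50, Q̄ = 2531.5.
ε = (ΔQ/ΔP)(P̄/Q̄) = (457/-3)(15.50/2531.5).

-0.933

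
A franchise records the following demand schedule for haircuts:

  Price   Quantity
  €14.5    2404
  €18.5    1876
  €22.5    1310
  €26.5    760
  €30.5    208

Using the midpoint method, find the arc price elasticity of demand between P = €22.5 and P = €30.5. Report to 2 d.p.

-4.81

At P = 22.5, Q = 1310; at P = 30.5, Q = 208.
ΔQ = -1102, ΔP = 8.0. Midpoints: P̄ = 26.50, Q̄ = 759.0.
ε = (ΔQ/ΔP)(P̄/Q̄) = (-1102/8.0)(26.50/759.0).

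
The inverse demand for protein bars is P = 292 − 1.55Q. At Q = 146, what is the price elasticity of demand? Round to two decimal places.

At Q = 146, P = 292 − 1.55(146) = 65.70.
dP/dQ = −1.55, so dQ/dP = 1/(−1.55) = -0.645.
ε = (dQ/dP)(P/Q) = (-0.645)(65.70/146).

-0.29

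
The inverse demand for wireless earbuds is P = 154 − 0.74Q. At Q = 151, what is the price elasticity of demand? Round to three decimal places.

At Q = 151, P = 154 − 0.74(151) = 42.26.
dP/dQ = −0.74, so dQ/dP = 1/(−0.74) = -1.351.
ε = (dQ/dP)(P/Q) = (-1.351)(42.26/151).

-0.378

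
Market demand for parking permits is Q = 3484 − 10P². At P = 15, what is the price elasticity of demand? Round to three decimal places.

At P = 15, Q = 1234.
dQ/dP = −20P = -300.
ε = (dQ/dP)(P/Q) = (-300)(15/1234).

-3.647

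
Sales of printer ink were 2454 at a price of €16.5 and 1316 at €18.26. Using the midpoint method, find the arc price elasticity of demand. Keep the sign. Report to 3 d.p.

ΔQ = 1316 − 2454 = -1138; ΔP = 18.26 − 16.5 = 1.76.
Midpoints: P̄ = 17.38, Q̄ = 1885.0.
ε = (ΔQ/ΔP)(P̄/Q̄) = (-1138/1.76)(17.38/1885.0).

-5.962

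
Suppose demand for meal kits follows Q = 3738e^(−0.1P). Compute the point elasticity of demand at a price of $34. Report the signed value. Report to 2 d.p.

At P = 34, Q = 124.749.
dQ/dP = −0.1·3738e^(−0.1P) = −0.1Q = -12.475.
ε = (dQ/dP)(P/Q) = (-12.475)(34/124.749).
|ε| > 1, so demand is elastic at this price.

-3.40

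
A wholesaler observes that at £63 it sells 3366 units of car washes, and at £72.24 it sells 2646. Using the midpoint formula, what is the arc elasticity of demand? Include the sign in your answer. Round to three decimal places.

-1.753

ΔQ = 2646 − 3366 = -720; ΔP = 72.24 − 63 = 9.24.
Midpoints: P̄ = 67.62, Q̄ = 3006.0.
ε = (ΔQ/ΔP)(P̄/Q̄) = (-720/9.24)(67.62/3006.0).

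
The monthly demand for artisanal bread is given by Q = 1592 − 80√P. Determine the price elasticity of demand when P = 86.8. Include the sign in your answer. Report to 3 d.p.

At P = 86.8, Q = 846.668.
dQ/dP = −80/(2√P) = -4.293.
ε = (dQ/dP)(P/Q) = (-4.293)(86.8/846.668).

-0.440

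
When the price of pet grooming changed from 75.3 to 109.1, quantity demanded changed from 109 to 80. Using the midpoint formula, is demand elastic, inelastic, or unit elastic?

inelastic

Arc ε ≈ -0.837.
|ε| = 0.84 < 1.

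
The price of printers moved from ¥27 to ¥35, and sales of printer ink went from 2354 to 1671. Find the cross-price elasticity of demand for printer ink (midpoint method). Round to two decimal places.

-1.32

ΔQ_x = 1671 − 2354 = -683; ΔP_y = 35 − 27 = 8.
Midpoints: P̄_y = 31.00, Q̄_x = 2012.5.
ε_xy = (ΔQ_x/ΔP_y)(P̄_y/Q̄_x) = (-683/8)(31.00/2012.5).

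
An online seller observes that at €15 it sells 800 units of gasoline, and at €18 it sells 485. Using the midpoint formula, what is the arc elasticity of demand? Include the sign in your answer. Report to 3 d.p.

ΔQ = 485 − 800 = -315; ΔP = 18 − 15 = 3.
Midpoints: P̄ = 16.50, Q̄ = 642.5.
ε = (ΔQ/ΔP)(P̄/Q̄) = (-315/3)(16.50/642.5).

-2.696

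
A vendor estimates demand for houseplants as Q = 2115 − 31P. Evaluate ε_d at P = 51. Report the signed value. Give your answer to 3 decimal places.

At P = 51, Q = 534.
dQ/dP = −31.
ε = (dQ/dP)(P/Q) = (-31)(51/534).
|ε| > 1, so demand is elastic at this price.

-2.961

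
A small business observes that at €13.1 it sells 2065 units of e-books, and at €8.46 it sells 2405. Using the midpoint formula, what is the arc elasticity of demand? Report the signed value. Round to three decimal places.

-0.353

ΔQ = 2405 − 2065 = 340; ΔP = 8.46 − 13.1 = -4.64.
Midpoints: P̄ = 10.78, Q̄ = 2235.0.
ε = (ΔQ/ΔP)(P̄/Q̄) = (340/-4.64)(10.78/2235.0).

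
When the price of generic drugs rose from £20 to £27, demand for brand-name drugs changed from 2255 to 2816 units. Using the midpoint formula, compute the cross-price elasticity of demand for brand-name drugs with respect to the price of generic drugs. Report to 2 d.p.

ΔQ_x = 2816 − 2255 = 561; ΔP_y = 27 − 20 = 7.
Midpoints: P̄_y = 23.50, Q̄_x = 2535.5.
ε_xy = (ΔQ_x/ΔP_y)(P̄_y/Q̄_x) = (561/7)(23.50/2535.5).

0.74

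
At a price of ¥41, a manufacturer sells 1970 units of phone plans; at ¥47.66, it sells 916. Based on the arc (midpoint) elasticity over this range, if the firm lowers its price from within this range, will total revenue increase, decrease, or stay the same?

increase

Arc ε = (-1054/6.66)(44.33/1443.0) ≈ -4.862.
|ε| = 4.86 > 1, so demand is elastic. A price cut therefore raises total revenue.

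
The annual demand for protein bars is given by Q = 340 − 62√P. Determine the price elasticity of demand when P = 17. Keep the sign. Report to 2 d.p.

-1.51

At P = 17, Q = 84.367.
dQ/dP = −62/(2√P) = -7.519.
ε = (dQ/dP)(P/Q) = (-7.519)(17/84.367).
|ε| > 1, so demand is elastic at this price.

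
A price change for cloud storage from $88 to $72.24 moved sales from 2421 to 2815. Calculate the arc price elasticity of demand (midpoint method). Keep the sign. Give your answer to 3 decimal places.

ΔQ = 2815 − 2421 = 394; ΔP = 72.24 − 88 = -15.76.
Midpoints: P̄ = 80.12, Q̄ = 2618.0.
ε = (ΔQ/ΔP)(P̄/Q̄) = (394/-15.76)(80.12/2618.0).

-0.765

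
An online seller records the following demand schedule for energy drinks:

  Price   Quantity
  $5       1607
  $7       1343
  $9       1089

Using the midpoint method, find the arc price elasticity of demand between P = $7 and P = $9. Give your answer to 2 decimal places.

At P = 7, Q = 1343; at P = 9, Q = 1089.
ΔQ = -254, ΔP = 2. Midpoints: P̄ = 8.00, Q̄ = 1216.0.
ε = (ΔQ/ΔP)(P̄/Q̄) = (-254/2)(8.00/1216.0).

-0.84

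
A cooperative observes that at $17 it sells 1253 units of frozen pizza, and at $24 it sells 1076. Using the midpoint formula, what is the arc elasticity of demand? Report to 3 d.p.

ΔQ = 1076 − 1253 = -177; ΔP = 24 − 17 = 7.
Midpoints: P̄ = 20.50, Q̄ = 1164.5.
ε = (ΔQ/ΔP)(P̄/Q̄) = (-177/7)(20.50/1164.5).

-0.445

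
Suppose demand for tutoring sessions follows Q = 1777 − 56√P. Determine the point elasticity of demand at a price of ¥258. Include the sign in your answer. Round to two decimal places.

At P = 258, Q = 877.507.
dQ/dP = −56/(2√P) = -1.743.
ε = (dQ/dP)(P/Q) = (-1.743)(258/877.507).
|ε| < 1, so demand is inelastic at this price.

-0.51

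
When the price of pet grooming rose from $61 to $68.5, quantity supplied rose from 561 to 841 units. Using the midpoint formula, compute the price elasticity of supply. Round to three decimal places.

ΔQ = 841 − 561 = 280; ΔP = 68.5 − 61 = 7.5.
Midpoints: P̄ = 64.75, Q̄ = 701.0.
ε_s = (ΔQ/ΔP)(P̄/Q̄) = (280/7.5)(64.75/701.0).

3.448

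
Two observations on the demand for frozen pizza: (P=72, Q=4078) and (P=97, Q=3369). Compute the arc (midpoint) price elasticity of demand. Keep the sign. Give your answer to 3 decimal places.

-0.644

ΔQ = 3369 − 4078 = -709; ΔP = 97 − 72 = 25.
Midpoints: P̄ = 84.50, Q̄ = 3723.5.
ε = (ΔQ/ΔP)(P̄/Q̄) = (-709/25)(84.50/3723.5).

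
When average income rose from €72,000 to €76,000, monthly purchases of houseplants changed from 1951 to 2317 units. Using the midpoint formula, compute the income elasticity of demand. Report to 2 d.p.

ΔQ = 366, ΔI = 4000. Midpoints: Ī = 74,000, Q̄ = 2134.0.
ε_I = (ΔQ/ΔI)(Ī/Q̄) = (366/4000)(74000/2134.0).

3.17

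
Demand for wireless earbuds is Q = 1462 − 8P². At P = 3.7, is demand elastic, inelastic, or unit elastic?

inelastic

Q = 1352.480, dQ/dP = -59.200.
ε = (dQ/dP)(P/Q) ≈ -0.162.
|ε| = 0.16 < 1.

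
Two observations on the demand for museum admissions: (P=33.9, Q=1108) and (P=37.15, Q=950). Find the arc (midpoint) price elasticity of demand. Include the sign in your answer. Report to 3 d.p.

-1.678

ΔQ = 950 − 1108 = -158; ΔP = 37.15 − 33.9 = 3.25.
Midpoints: P̄ = 35.52, Q̄ = 1029.0.
ε = (ΔQ/ΔP)(P̄/Q̄) = (-158/3.25)(35.52/1029.0).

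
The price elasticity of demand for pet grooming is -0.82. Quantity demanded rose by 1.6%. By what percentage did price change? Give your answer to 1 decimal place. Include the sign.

%ΔP ≈ %ΔQ / ε = (1.6%)/(-0.82) = -1.95%.

-2.0%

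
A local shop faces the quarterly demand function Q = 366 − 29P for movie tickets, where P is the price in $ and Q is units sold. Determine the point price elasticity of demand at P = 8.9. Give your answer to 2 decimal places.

-2.39

At P = 8.9, Q = 107.900.
dQ/dP = −29.
ε = (dQ/dP)(P/Q) = (-29)(8.9/107.900).
|ε| > 1, so demand is elastic at this price.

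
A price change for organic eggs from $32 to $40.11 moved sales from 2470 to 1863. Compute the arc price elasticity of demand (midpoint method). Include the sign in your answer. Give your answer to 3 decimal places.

-1.246

ΔQ = 1863 − 2470 = -607; ΔP = 40.11 − 32 = 8.11.
Midpoints: P̄ = 36.05, Q̄ = 2166.5.
ε = (ΔQ/ΔP)(P̄/Q̄) = (-607/8.11)(36.05/2166.5).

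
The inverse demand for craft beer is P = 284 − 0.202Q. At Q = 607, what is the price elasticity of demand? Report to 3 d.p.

-1.316

At Q = 607, P = 284 − 0.202(607) = 161.39.
dP/dQ = −0.202, so dQ/dP = 1/(−0.202) = -4.950.
ε = (dQ/dP)(P/Q) = (-4.950)(161.39/607).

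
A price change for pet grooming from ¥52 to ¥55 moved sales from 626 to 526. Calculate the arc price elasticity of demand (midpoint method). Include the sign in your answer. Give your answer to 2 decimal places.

-3.10

ΔQ = 526 − 626 = -100; ΔP = 55 − 52 = 3.
Midpoints: P̄ = 53.50, Q̄ = 576.0.
ε = (ΔQ/ΔP)(P̄/Q̄) = (-100/3)(53.50/576.0).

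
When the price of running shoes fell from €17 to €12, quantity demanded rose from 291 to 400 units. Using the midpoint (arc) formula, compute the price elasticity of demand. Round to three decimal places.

ΔQ = 400 − 291 = 109; ΔP = 12 − 17 = -5.
Midpoints: P̄ = 14.50, Q̄ = 345.5.
ε = (ΔQ/ΔP)(P̄/Q̄) = (109/-5)(14.50/345.5).

-0.915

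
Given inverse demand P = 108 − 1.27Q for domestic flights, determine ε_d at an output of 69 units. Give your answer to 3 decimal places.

At Q = 69, P = 108 − 1.27(69) = 20.37.
dP/dQ = −1.27, so dQ/dP = 1/(−1.27) = -0.787.
ε = (dQ/dP)(P/Q) = (-0.787)(20.37/69).

-0.232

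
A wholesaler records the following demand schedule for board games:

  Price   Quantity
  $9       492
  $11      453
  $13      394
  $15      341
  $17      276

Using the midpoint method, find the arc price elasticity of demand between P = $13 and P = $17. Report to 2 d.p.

At P = 13, Q = 394; at P = 17, Q = 276.
ΔQ = -118, ΔP = 4. Midpoints: P̄ = 15.00, Q̄ = 335.0.
ε = (ΔQ/ΔP)(P̄/Q̄) = (-118/4)(15.00/335.0).

-1.32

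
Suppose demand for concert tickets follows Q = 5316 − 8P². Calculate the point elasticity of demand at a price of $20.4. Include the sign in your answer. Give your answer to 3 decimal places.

At P = 20.4, Q = 1986.720.
dQ/dP = −16P = -326.400.
ε = (dQ/dP)(P/Q) = (-326.400)(20.4/1986.720).

-3.352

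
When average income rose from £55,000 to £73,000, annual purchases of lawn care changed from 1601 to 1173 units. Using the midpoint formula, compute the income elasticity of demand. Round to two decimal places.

-1.10

ΔQ = -428, ΔI = 18000. Midpoints: Ī = 64,000, Q̄ = 1387.0.
ε_I = (ΔQ/ΔI)(Ī/Q̄) = (-428/18000)(64000/1387.0).
ε_I < 0, so the good is inferior.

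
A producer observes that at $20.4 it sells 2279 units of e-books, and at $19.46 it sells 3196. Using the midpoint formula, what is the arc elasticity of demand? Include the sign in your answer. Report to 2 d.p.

ΔQ = 3196 − 2279 = 917; ΔP = 19.46 − 20.4 = -0.94.
Midpoints: P̄ = 19.93, Q̄ = 2737.5.
ε = (ΔQ/ΔP)(P̄/Q̄) = (917/-0.94)(19.93/2737.5).

-7.10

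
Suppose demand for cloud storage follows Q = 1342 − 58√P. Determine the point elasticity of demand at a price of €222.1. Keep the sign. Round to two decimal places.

At P = 222.1, Q = 477.625.
dQ/dP = −58/(2√P) = -1.946.
ε = (dQ/dP)(P/Q) = (-1.946)(222.1/477.625).

-0.90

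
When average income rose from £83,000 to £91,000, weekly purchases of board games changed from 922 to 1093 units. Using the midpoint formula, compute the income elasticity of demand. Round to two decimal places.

ΔQ = 171, ΔI = 8000. Midpoints: Ī = 87,000, Q̄ = 1007.5.
ε_I = (ΔQ/ΔI)(Ī/Q̄) = (171/8000)(87000/1007.5).
ε_I > 0, so the good is normal.

1.85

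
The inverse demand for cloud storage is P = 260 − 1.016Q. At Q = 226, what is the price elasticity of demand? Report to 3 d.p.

At Q = 226, P = 260 − 1.016(226) = 30.38.
dP/dQ = −1.016, so dQ/dP = 1/(−1.016) = -0.984.
ε = (dQ/dP)(P/Q) = (-0.984)(30.38/226).

-0.132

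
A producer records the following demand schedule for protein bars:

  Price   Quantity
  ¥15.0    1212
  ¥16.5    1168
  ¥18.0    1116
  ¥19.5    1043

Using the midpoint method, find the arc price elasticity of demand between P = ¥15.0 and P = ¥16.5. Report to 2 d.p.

At P = 15.0, Q = 1212; at P = 16.5, Q = 1168.
ΔQ = -44, ΔP = 1.5. Midpoints: P̄ = 15.75, Q̄ = 1190.0.
ε = (ΔQ/ΔP)(P̄/Q̄) = (-44/1.5)(15.75/1190.0).

-0.39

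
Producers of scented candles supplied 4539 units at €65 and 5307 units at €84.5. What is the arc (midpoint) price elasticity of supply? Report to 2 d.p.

0.60

ΔQ = 5307 − 4539 = 768; ΔP = 84.5 − 65 = 19.5.
Midpoints: P̄ = 74.75, Q̄ = 4923.0.
ε_s = (ΔQ/ΔP)(P̄/Q̄) = (768/19.5)(74.75/4923.0).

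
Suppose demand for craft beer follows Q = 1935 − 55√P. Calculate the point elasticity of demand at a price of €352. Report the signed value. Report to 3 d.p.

At P = 352, Q = 903.109.
dQ/dP = −55/(2√P) = -1.466.
ε = (dQ/dP)(P/Q) = (-1.466)(352/903.109).

-0.571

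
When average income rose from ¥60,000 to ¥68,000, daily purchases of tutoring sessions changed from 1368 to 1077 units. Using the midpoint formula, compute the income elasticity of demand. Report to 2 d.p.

-1.90

ΔQ = -291, ΔI = 8000. Midpoints: Ī = 64,000, Q̄ = 1222.5.
ε_I = (ΔQ/ΔI)(Ī/Q̄) = (-291/8000)(64000/1222.5).
ε_I < 0, so the good is inferior.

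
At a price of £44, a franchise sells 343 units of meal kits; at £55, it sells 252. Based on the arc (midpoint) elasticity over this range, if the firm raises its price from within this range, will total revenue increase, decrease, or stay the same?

decrease

Arc ε = (-91/11)(49.50/297.5) ≈ -1.376.
|ε| = 1.38 > 1, so demand is elastic. A price rise therefore reduces total revenue.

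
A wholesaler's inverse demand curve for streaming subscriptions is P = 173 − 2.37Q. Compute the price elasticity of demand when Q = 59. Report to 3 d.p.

-0.237

At Q = 59, P = 173 − 2.37(59) = 33.17.
dP/dQ = −2.37, so dQ/dP = 1/(−2.37) = -0.422.
ε = (dQ/dP)(P/Q) = (-0.422)(33.17/59).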